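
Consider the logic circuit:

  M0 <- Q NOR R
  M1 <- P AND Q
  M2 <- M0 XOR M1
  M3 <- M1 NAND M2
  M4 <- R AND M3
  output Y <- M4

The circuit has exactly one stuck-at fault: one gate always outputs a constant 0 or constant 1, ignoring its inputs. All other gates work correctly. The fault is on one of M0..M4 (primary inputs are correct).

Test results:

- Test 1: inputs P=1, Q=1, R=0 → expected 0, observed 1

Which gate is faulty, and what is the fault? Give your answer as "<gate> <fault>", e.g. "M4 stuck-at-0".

Fault-free values for test 1 (P=1, Q=1, R=0): M0=0, M1=1, M2=1, M3=0, M4=0, giving Y=0. Observed 1.
Test 1: faults giving observed 1 are {M4 stuck-at-1}.
Only M4 stuck-at-1 is consistent with every test.

M4 stuck-at-1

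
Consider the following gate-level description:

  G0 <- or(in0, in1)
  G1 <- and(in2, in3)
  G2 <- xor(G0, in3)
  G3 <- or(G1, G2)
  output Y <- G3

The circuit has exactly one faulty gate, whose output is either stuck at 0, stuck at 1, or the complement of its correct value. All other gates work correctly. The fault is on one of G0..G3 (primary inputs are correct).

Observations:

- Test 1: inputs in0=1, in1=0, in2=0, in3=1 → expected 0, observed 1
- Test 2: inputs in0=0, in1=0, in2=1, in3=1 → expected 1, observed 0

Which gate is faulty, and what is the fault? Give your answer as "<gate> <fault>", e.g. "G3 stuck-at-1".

Fault-free values for test 1 (in0=1, in1=0, in2=0, in3=1): G0=1, G1=0, G2=0, G3=0, giving Y=0. Observed 1.
Test 1: faults giving observed 1 are {G0 stuck-at-0, G0 inverted output, G1 stuck-at-1, G1 inverted output, G2 stuck-at-1, G2 inverted output, G3 stuck-at-1, G3 inverted output}.
Test 2 (in0=0, in1=0, in2=1, in3=1): fault-free G0=0, G1=1, G2=1, G3=1 → 1; observed 0. Eliminates G0 stuck-at-0, G0 inverted output, G1 stuck-at-1, G1 inverted output, G2 stuck-at-1, G2 inverted output, G3 stuck-at-1.
Only G3 inverted output is consistent with every test.

G3 inverted output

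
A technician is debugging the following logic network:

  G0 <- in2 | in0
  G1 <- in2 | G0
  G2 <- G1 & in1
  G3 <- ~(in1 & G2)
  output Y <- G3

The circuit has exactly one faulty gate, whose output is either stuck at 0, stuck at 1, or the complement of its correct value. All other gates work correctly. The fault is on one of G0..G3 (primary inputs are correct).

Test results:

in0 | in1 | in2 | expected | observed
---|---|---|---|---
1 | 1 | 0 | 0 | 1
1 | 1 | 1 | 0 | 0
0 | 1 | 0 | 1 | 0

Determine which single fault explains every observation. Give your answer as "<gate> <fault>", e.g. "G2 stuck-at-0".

G0 inverted output

Fault-free values for test 1 (in0=1, in1=1, in2=0): G0=1, G1=1, G2=1, G3=0, giving Y=0. Observed 1.
Test 1: faults giving observed 1 are {G0 stuck-at-0, G0 inverted output, G1 stuck-at-0, G1 inverted output, G2 stuck-at-0, G2 inverted output, G3 stuck-at-1, G3 inverted output}.
Test 2 (in0=1, in1=1, in2=1): fault-free G0=1, G1=1, G2=1, G3=0 → 0; observed 0. Eliminates G1 stuck-at-0, G1 inverted output, G2 stuck-at-0, G2 inverted output, G3 stuck-at-1, G3 inverted output.
Test 3 (in0=0, in1=1, in2=0): fault-free G0=0, G1=0, G2=0, G3=1 → 1; observed 0. Eliminates G0 stuck-at-0.
Only G0 inverted output is consistent with every test.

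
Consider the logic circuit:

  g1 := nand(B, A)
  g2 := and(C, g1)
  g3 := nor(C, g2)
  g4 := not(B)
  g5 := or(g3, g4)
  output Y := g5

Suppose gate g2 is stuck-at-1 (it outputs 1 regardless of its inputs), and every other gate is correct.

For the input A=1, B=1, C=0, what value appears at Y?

0

Propagate with g2 forced: g1=0, g2=1 [stuck-at-1], g3=0, g4=0, g5=0.
So Y = 0. (Without the fault it would be 1.)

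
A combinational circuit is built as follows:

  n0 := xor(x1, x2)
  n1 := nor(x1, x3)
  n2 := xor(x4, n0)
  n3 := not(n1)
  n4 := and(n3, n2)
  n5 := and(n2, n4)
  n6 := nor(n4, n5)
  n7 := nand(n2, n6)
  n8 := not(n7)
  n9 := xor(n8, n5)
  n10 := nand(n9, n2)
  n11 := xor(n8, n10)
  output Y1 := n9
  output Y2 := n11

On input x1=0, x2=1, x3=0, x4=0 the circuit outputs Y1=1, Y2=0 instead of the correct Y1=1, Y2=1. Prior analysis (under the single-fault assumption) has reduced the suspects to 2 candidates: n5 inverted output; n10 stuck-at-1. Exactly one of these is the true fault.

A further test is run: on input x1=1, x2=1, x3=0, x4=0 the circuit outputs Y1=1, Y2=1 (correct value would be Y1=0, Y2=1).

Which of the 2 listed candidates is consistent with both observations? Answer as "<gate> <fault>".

n5 inverted output

Evaluate each candidate on input x1=1, x2=1, x3=0, x4=0:
  n5 inverted output: n0=0, n1=0, n2=0, n3=1, n4=0, n5=1 [inverted output], n6=0, n7=1, n8=0, n9=1, n10=1, n11=1 → Y1=1, Y2=1 — matches
  n10 stuck-at-1: n0=0, n1=0, n2=0, n3=1, n4=0, n5=0, n6=1, n7=1, n8=0, n9=0, n10=1 [stuck-at-1], n11=1 → Y1=0, Y2=1 — eliminated
Only n5 inverted output reproduces the observed Y1=1, Y2=1.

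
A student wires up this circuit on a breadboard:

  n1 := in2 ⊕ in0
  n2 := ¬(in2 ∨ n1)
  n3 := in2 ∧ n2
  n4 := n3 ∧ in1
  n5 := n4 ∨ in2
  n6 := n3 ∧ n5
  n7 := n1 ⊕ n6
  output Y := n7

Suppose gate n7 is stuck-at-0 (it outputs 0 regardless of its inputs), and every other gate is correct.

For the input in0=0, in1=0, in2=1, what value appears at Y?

Propagate with n7 forced: n1=1, n2=0, n3=0, n4=0, n5=1, n6=0, n7=0 [stuck-at-0].
So Y = 0. (Without the fault it would be 1.)

0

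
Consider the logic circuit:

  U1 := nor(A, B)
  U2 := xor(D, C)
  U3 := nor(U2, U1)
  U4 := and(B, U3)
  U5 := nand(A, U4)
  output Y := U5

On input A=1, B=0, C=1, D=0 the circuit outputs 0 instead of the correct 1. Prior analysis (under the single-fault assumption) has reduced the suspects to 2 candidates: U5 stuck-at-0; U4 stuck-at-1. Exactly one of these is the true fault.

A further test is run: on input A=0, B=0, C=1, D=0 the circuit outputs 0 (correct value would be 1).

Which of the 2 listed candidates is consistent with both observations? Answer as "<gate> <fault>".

Evaluate each candidate on input A=0, B=0, C=1, D=0:
  U5 stuck-at-0: U1=1, U2=1, U3=0, U4=0, U5=0 [stuck-at-0] → 0 — matches
  U4 stuck-at-1: U1=1, U2=1, U3=0, U4=1 [stuck-at-1], U5=1 → 1 — eliminated
Only U5 stuck-at-0 reproduces the observed 0.

U5 stuck-at-0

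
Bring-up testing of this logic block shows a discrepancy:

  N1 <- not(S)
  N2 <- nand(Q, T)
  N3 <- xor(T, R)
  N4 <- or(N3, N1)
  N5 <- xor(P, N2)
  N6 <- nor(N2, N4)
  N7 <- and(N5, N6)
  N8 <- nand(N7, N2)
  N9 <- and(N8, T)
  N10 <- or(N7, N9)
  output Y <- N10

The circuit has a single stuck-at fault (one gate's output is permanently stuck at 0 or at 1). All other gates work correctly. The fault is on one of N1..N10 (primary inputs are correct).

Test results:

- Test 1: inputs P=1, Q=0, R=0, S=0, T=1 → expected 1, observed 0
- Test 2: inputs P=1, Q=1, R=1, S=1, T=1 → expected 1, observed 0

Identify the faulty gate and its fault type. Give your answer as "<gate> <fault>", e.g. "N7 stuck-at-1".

Fault-free values for test 1 (P=1, Q=0, R=0, S=0, T=1): N1=1, N2=1, N3=1, N4=1, N5=0, N6=0, N7=0, N8=1, N9=1, N10=1, giving Y=1. Observed 0.
Test 1: faults giving observed 0 are {N8 stuck-at-0, N9 stuck-at-0, N10 stuck-at-0}.
Test 2 (P=1, Q=1, R=1, S=1, T=1): fault-free N1=0, N2=0, N3=0, N4=0, N5=1, N6=1, N7=1, N8=1, N9=1, N10=1 → 1; observed 0. Eliminates N8 stuck-at-0, N9 stuck-at-0.
Only N10 stuck-at-0 is consistent with every test.

N10 stuck-at-0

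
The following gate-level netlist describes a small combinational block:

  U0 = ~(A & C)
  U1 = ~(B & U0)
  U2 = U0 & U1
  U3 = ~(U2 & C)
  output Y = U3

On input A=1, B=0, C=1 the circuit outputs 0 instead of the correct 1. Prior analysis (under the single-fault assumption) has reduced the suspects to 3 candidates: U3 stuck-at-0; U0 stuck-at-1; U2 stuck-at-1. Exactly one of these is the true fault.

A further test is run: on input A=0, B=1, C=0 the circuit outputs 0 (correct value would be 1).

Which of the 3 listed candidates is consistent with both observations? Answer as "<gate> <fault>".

Evaluate each candidate on input A=0, B=1, C=0:
  U3 stuck-at-0: U0=1, U1=0, U2=0, U3=0 [stuck-at-0] → 0 — matches
  U0 stuck-at-1: U0=1 [stuck-at-1], U1=0, U2=0, U3=1 → 1 — eliminated
  U2 stuck-at-1: U0=1, U1=0, U2=1 [stuck-at-1], U3=1 → 1 — eliminated
Only U3 stuck-at-0 reproduces the observed 0.

U3 stuck-at-0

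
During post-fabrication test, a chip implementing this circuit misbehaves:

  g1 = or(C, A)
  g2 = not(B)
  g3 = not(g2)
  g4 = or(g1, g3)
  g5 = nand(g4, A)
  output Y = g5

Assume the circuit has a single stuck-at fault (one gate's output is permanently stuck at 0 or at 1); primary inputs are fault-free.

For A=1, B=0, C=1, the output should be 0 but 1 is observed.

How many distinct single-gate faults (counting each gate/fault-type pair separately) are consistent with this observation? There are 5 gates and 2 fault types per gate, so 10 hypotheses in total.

Fault-free: g1=1, g2=1, g3=0, g4=1, g5=0 → 0. Observed 1.
  g1 stuck-at-0: output 1 ✓
  g1 stuck-at-1: output 0 ✗
  g2 stuck-at-0: output 0 ✗
  g2 stuck-at-1: output 0 ✗
  g3 stuck-at-0: output 0 ✗
  g3 stuck-at-1: output 0 ✗
  g4 stuck-at-0: output 1 ✓
  g4 stuck-at-1: output 0 ✗
  g5 stuck-at-0: output 0 ✗
  g5 stuck-at-1: output 1 ✓
Consistent faults: {g1 stuck-at-0, g4 stuck-at-0, g5 stuck-at-1} — 3 in all.

3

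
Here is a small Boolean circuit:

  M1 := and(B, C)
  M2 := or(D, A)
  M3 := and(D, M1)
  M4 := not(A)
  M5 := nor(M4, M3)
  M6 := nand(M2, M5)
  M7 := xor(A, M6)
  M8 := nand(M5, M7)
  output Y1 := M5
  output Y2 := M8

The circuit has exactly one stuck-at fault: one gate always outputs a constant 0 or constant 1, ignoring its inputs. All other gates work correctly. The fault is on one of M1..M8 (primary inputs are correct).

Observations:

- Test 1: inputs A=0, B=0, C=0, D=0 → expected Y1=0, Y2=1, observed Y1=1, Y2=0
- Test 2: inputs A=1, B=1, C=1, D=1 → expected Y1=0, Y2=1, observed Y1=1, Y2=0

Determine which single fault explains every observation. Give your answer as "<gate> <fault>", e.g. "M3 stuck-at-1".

Fault-free values for test 1 (A=0, B=0, C=0, D=0): M1=0, M2=0, M3=0, M4=1, M5=0, M6=1, M7=1, M8=1, giving Y1=0, Y2=1. Observed Y1=1, Y2=0.
Test 1: faults giving observed Y1=1, Y2=0 are {M4 stuck-at-0, M5 stuck-at-1}.
Test 2 (A=1, B=1, C=1, D=1): fault-free M1=1, M2=1, M3=1, M4=0, M5=0, M6=1, M7=0, M8=1 → Y1=0, Y2=1; observed Y1=1, Y2=0. Eliminates M4 stuck-at-0.
Only M5 stuck-at-1 is consistent with every test.

M5 stuck-at-1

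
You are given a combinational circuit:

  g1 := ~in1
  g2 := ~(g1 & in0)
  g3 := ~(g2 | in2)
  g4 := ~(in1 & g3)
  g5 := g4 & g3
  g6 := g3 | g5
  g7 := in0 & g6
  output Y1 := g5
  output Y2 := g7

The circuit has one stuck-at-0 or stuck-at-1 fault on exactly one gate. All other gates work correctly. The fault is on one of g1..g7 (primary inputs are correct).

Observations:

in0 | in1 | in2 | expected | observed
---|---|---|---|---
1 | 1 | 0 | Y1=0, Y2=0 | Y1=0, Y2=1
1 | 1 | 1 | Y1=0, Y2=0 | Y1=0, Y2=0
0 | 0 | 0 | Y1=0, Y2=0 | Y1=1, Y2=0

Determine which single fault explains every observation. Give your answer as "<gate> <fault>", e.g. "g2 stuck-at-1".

Fault-free values for test 1 (in0=1, in1=1, in2=0): g1=0, g2=1, g3=0, g4=1, g5=0, g6=0, g7=0, giving Y1=0, Y2=0. Observed Y1=0, Y2=1.
Test 1: faults giving observed Y1=0, Y2=1 are {g1 stuck-at-1, g2 stuck-at-0, g3 stuck-at-1, g6 stuck-at-1, g7 stuck-at-1}.
Test 2 (in0=1, in1=1, in2=1): fault-free g1=0, g2=1, g3=0, g4=1, g5=0, g6=0, g7=0 → Y1=0, Y2=0; observed Y1=0, Y2=0. Eliminates g3 stuck-at-1, g6 stuck-at-1, g7 stuck-at-1.
Test 3 (in0=0, in1=0, in2=0): fault-free g1=1, g2=1, g3=0, g4=1, g5=0, g6=0, g7=0 → Y1=0, Y2=0; observed Y1=1, Y2=0. Eliminates g1 stuck-at-1.
Only g2 stuck-at-0 is consistent with every test.

g2 stuck-at-0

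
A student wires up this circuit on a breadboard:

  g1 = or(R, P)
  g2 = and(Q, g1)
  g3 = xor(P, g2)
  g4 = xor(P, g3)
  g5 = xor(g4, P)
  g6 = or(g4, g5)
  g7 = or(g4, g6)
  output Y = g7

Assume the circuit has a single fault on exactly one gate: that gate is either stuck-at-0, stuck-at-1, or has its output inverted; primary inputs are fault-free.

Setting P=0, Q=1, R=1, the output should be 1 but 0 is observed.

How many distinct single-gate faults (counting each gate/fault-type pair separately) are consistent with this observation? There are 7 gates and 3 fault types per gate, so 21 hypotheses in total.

10

Fault-free: g1=1, g2=1, g3=1, g4=1, g5=1, g6=1, g7=1 → 1. Observed 0.
  g1: stuck-at-0, inverted output ✓; others ✗
  g2: stuck-at-0, inverted output ✓; others ✗
  g3: stuck-at-0, inverted output ✓; others ✗
  g4: stuck-at-0, inverted output ✓; others ✗
  g5: none of the 3 fault types match ✗
  g6: none of the 3 fault types match ✗
  g7: stuck-at-0, inverted output ✓; others ✗
Consistent faults: {g1 stuck-at-0, g1 inverted output, g2 stuck-at-0, g2 inverted output, g3 stuck-at-0, g3 inverted output, g4 stuck-at-0, g4 inverted output, g7 stuck-at-0, g7 inverted output} — 10 in all.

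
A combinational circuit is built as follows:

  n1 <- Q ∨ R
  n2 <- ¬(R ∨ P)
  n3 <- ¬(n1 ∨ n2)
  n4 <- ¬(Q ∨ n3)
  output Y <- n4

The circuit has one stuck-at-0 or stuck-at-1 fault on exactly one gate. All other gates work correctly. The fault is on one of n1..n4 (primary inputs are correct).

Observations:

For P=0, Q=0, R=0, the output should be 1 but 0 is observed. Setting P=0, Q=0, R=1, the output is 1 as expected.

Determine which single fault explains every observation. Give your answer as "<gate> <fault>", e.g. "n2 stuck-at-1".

n2 stuck-at-0

Fault-free values for test 1 (P=0, Q=0, R=0): n1=0, n2=1, n3=0, n4=1, giving Y=1. Observed 0.
Test 1: faults giving observed 0 are {n2 stuck-at-0, n3 stuck-at-1, n4 stuck-at-0}.
Test 2 (P=0, Q=0, R=1): fault-free n1=1, n2=0, n3=0, n4=1 → 1; observed 1. Eliminates n3 stuck-at-1, n4 stuck-at-0.
Only n2 stuck-at-0 is consistent with every test.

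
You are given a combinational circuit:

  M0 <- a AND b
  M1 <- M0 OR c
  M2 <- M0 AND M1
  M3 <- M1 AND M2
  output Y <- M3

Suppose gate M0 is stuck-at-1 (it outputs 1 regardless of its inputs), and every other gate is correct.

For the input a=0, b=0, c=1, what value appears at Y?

1

Propagate with M0 forced: M0=1 [stuck-at-1], M1=1, M2=1, M3=1.
So Y = 1. (Without the fault it would be 0.)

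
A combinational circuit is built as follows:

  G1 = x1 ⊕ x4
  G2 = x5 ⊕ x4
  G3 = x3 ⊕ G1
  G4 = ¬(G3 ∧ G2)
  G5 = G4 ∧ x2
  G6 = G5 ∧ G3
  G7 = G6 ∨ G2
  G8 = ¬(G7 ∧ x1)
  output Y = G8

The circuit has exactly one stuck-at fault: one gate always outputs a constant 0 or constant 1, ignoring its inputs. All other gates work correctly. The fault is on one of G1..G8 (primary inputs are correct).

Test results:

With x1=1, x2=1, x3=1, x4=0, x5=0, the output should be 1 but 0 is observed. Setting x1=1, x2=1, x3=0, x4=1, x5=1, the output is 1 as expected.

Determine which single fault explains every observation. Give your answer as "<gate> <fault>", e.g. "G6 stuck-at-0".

G1 stuck-at-0

Fault-free values for test 1 (x1=1, x2=1, x3=1, x4=0, x5=0): G1=1, G2=0, G3=0, G4=1, G5=1, G6=0, G7=0, G8=1, giving Y=1. Observed 0.
Test 1: faults giving observed 0 are {G1 stuck-at-0, G2 stuck-at-1, G3 stuck-at-1, G6 stuck-at-1, G7 stuck-at-1, G8 stuck-at-0}.
Test 2 (x1=1, x2=1, x3=0, x4=1, x5=1): fault-free G1=0, G2=0, G3=0, G4=1, G5=1, G6=0, G7=0, G8=1 → 1; observed 1. Eliminates G2 stuck-at-1, G3 stuck-at-1, G6 stuck-at-1, G7 stuck-at-1, G8 stuck-at-0.
Only G1 stuck-at-0 is consistent with every test.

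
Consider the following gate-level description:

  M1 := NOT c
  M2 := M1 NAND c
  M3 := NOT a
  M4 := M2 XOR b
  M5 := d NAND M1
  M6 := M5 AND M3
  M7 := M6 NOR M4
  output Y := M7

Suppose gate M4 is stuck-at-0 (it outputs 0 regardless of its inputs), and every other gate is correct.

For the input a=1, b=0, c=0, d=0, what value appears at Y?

Propagate with M4 forced: M1=1, M2=1, M3=0, M4=0 [stuck-at-0], M5=1, M6=0, M7=1.
So Y = 1. (Without the fault it would be 0.)

1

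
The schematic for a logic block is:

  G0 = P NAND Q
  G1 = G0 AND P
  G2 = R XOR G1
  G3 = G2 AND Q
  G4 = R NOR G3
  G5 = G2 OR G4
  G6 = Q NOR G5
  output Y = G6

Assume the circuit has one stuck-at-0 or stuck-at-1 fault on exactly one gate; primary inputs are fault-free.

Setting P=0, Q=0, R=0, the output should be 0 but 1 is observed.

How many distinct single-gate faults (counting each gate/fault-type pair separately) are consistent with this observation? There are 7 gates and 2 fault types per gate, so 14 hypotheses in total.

4

Fault-free: G0=1, G1=0, G2=0, G3=0, G4=1, G5=1, G6=0 → 0. Observed 1.
  G0 stuck-at-0: output 0 ✗
  G0 stuck-at-1: output 0 ✗
  G1 stuck-at-0: output 0 ✗
  G1 stuck-at-1: output 0 ✗
  G2 stuck-at-0: output 0 ✗
  G2 stuck-at-1: output 0 ✗
  G3 stuck-at-0: output 0 ✗
  G3 stuck-at-1: output 1 ✓
  G4 stuck-at-0: output 1 ✓
  G4 stuck-at-1: output 0 ✗
  G5 stuck-at-0: output 1 ✓
  G5 stuck-at-1: output 0 ✗
  G6 stuck-at-0: output 0 ✗
  G6 stuck-at-1: output 1 ✓
Consistent faults: {G3 stuck-at-1, G4 stuck-at-0, G5 stuck-at-0, G6 stuck-at-1} — 4 in all.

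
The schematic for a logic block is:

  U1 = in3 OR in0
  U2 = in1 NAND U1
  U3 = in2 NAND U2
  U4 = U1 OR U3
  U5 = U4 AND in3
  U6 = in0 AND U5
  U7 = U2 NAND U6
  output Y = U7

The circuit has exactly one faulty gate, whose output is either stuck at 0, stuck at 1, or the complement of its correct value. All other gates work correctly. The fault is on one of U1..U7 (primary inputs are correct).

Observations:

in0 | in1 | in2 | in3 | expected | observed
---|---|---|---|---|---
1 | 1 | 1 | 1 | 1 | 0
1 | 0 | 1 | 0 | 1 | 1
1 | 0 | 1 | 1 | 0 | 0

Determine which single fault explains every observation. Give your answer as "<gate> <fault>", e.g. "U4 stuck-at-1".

Fault-free values for test 1 (in0=1, in1=1, in2=1, in3=1): U1=1, U2=0, U3=1, U4=1, U5=1, U6=1, U7=1, giving Y=1. Observed 0.
Test 1: faults giving observed 0 are {U2 stuck-at-1, U2 inverted output, U7 stuck-at-0, U7 inverted output}.
Test 2 (in0=1, in1=0, in2=1, in3=0): fault-free U1=1, U2=1, U3=0, U4=1, U5=0, U6=0, U7=1 → 1; observed 1. Eliminates U7 stuck-at-0, U7 inverted output.
Test 3 (in0=1, in1=0, in2=1, in3=1): fault-free U1=1, U2=1, U3=0, U4=1, U5=1, U6=1, U7=0 → 0; observed 0. Eliminates U2 inverted output.
Only U2 stuck-at-1 is consistent with every test.

U2 stuck-at-1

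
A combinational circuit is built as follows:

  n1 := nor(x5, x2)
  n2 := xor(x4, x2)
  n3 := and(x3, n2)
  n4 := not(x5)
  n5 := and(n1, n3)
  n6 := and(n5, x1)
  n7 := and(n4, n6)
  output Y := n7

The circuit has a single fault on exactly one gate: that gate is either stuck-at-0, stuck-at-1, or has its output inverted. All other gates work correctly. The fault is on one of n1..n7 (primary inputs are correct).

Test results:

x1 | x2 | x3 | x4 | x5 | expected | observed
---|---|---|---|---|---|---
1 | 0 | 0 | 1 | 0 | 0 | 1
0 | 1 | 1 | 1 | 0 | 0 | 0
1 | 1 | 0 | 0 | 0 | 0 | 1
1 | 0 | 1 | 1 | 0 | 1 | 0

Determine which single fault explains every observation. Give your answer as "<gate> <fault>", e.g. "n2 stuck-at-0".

n5 inverted output

Fault-free values for test 1 (x1=1, x2=0, x3=0, x4=1, x5=0): n1=1, n2=1, n3=0, n4=1, n5=0, n6=0, n7=0, giving Y=0. Observed 1.
Test 1: faults giving observed 1 are {n3 stuck-at-1, n3 inverted output, n5 stuck-at-1, n5 inverted output, n6 stuck-at-1, n6 inverted output, n7 stuck-at-1, n7 inverted output}.
Test 2 (x1=0, x2=1, x3=1, x4=1, x5=0): fault-free n1=0, n2=0, n3=0, n4=1, n5=0, n6=0, n7=0 → 0; observed 0. Eliminates n6 stuck-at-1, n6 inverted output, n7 stuck-at-1, n7 inverted output.
Test 3 (x1=1, x2=1, x3=0, x4=0, x5=0): fault-free n1=0, n2=1, n3=0, n4=1, n5=0, n6=0, n7=0 → 0; observed 1. Eliminates n3 stuck-at-1, n3 inverted output.
Test 4 (x1=1, x2=0, x3=1, x4=1, x5=0): fault-free n1=1, n2=1, n3=1, n4=1, n5=1, n6=1, n7=1 → 1; observed 0. Eliminates n5 stuck-at-1.
Only n5 inverted output is consistent with every test.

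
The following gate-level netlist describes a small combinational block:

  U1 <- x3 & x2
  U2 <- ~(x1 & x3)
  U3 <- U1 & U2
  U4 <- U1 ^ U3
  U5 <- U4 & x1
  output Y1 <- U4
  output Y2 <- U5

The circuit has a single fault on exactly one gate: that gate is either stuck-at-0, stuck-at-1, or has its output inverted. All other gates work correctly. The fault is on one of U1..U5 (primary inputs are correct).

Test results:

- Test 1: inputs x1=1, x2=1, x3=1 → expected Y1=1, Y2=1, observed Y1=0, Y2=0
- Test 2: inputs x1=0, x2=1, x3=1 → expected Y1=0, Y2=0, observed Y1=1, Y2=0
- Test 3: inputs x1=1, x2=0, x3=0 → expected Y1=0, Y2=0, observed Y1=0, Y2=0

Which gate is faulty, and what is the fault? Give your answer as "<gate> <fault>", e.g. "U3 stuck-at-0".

Fault-free values for test 1 (x1=1, x2=1, x3=1): U1=1, U2=0, U3=0, U4=1, U5=1, giving Y1=1, Y2=1. Observed Y1=0, Y2=0.
Test 1: faults giving observed Y1=0, Y2=0 are {U1 stuck-at-0, U1 inverted output, U2 stuck-at-1, U2 inverted output, U3 stuck-at-1, U3 inverted output, U4 stuck-at-0, U4 inverted output}.
Test 2 (x1=0, x2=1, x3=1): fault-free U1=1, U2=1, U3=1, U4=0, U5=0 → Y1=0, Y2=0; observed Y1=1, Y2=0. Eliminates U1 stuck-at-0, U1 inverted output, U2 stuck-at-1, U3 stuck-at-1, U4 stuck-at-0.
Test 3 (x1=1, x2=0, x3=0): fault-free U1=0, U2=1, U3=0, U4=0, U5=0 → Y1=0, Y2=0; observed Y1=0, Y2=0. Eliminates U3 inverted output, U4 inverted output.
Only U2 inverted output is consistent with every test.

U2 inverted output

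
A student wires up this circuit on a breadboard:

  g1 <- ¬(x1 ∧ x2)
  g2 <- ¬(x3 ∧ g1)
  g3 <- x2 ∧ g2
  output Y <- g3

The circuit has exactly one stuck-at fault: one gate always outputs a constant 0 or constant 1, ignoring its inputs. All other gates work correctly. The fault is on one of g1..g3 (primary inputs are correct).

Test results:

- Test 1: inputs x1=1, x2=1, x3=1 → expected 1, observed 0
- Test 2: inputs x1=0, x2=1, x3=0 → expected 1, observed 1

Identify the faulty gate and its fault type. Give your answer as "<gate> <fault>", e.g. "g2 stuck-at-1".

g1 stuck-at-1

Fault-free values for test 1 (x1=1, x2=1, x3=1): g1=0, g2=1, g3=1, giving Y=1. Observed 0.
Test 1: faults giving observed 0 are {g1 stuck-at-1, g2 stuck-at-0, g3 stuck-at-0}.
Test 2 (x1=0, x2=1, x3=0): fault-free g1=1, g2=1, g3=1 → 1; observed 1. Eliminates g2 stuck-at-0, g3 stuck-at-0.
Only g1 stuck-at-1 is consistent with every test.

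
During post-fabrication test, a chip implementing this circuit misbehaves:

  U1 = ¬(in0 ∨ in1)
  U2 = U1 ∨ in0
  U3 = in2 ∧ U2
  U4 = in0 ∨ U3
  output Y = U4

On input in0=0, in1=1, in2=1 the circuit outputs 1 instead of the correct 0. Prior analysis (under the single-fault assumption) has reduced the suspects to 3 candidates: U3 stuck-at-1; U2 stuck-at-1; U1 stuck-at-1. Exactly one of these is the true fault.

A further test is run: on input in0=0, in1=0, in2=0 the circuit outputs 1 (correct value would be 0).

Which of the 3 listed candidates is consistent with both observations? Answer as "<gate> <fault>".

U3 stuck-at-1

Evaluate each candidate on input in0=0, in1=0, in2=0:
  U3 stuck-at-1: U1=1, U2=1, U3=1 [stuck-at-1], U4=1 → 1 — matches
  U2 stuck-at-1: U1=1, U2=1 [stuck-at-1], U3=0, U4=0 → 0 — eliminated
  U1 stuck-at-1: U1=1 [stuck-at-1], U2=1, U3=0, U4=0 → 0 — eliminated
Only U3 stuck-at-1 reproduces the observed 1.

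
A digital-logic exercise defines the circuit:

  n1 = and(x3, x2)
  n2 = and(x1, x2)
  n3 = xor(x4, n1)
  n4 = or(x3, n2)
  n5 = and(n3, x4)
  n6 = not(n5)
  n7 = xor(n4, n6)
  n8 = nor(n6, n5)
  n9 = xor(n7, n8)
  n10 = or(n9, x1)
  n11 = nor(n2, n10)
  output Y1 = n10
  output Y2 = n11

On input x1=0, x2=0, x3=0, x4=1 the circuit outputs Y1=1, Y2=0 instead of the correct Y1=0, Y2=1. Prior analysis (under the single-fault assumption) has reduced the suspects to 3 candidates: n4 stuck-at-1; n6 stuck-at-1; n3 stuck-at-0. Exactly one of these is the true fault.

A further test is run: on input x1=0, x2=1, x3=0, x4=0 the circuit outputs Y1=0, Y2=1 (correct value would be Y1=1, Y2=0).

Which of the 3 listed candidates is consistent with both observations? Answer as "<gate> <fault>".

n4 stuck-at-1

Evaluate each candidate on input x1=0, x2=1, x3=0, x4=0:
  n4 stuck-at-1: n1=0, n2=0, n3=0, n4=1 [stuck-at-1], n5=0, n6=1, n7=0, n8=0, n9=0, n10=0, n11=1 → Y1=0, Y2=1 — matches
  n6 stuck-at-1: n1=0, n2=0, n3=0, n4=0, n5=0, n6=1 [stuck-at-1], n7=1, n8=0, n9=1, n10=1, n11=0 → Y1=1, Y2=0 — eliminated
  n3 stuck-at-0: n1=0, n2=0, n3=0 [stuck-at-0], n4=0, n5=0, n6=1, n7=1, n8=0, n9=1, n10=1, n11=0 → Y1=1, Y2=0 — eliminated
Only n4 stuck-at-1 reproduces the observed Y1=0, Y2=1.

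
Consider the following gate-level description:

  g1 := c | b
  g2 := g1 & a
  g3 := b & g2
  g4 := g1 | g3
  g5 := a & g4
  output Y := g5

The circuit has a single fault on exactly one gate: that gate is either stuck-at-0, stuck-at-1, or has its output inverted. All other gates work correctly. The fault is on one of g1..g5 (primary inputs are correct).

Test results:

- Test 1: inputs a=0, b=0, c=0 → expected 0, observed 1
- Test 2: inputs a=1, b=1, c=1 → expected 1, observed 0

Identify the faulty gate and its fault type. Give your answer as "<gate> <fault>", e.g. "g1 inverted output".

Fault-free values for test 1 (a=0, b=0, c=0): g1=0, g2=0, g3=0, g4=0, g5=0, giving Y=0. Observed 1.
Test 1: faults giving observed 1 are {g5 stuck-at-1, g5 inverted output}.
Test 2 (a=1, b=1, c=1): fault-free g1=1, g2=1, g3=1, g4=1, g5=1 → 1; observed 0. Eliminates g5 stuck-at-1.
Only g5 inverted output is consistent with every test.

g5 inverted output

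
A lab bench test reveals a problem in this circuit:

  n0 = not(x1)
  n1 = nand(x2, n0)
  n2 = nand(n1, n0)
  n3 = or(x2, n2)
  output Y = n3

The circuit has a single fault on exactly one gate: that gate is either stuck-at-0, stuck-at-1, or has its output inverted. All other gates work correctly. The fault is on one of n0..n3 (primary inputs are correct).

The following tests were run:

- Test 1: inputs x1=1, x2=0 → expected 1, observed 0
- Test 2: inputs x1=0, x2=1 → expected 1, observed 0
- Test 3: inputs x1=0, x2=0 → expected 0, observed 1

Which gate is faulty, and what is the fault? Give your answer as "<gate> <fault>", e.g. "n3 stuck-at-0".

Fault-free values for test 1 (x1=1, x2=0): n0=0, n1=1, n2=1, n3=1, giving Y=1. Observed 0.
Test 1: faults giving observed 0 are {n0 stuck-at-1, n0 inverted output, n2 stuck-at-0, n2 inverted output, n3 stuck-at-0, n3 inverted output}.
Test 2 (x1=0, x2=1): fault-free n0=1, n1=0, n2=1, n3=1 → 1; observed 0. Eliminates n0 stuck-at-1, n0 inverted output, n2 stuck-at-0, n2 inverted output.
Test 3 (x1=0, x2=0): fault-free n0=1, n1=1, n2=0, n3=0 → 0; observed 1. Eliminates n3 stuck-at-0.
Only n3 inverted output is consistent with every test.

n3 inverted output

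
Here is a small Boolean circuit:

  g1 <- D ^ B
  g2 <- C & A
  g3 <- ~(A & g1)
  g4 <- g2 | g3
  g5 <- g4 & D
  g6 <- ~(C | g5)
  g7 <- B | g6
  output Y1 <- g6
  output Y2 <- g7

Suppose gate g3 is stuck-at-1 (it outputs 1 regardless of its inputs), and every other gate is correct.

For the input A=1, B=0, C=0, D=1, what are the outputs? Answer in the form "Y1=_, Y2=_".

Propagate with g3 forced: g1=1, g2=0, g3=1 [stuck-at-1], g4=1, g5=1, g6=0, g7=0.
So the outputs are Y1=0, Y2=0. (Without the fault they would be Y1=1, Y2=1.)

Y1=0, Y2=0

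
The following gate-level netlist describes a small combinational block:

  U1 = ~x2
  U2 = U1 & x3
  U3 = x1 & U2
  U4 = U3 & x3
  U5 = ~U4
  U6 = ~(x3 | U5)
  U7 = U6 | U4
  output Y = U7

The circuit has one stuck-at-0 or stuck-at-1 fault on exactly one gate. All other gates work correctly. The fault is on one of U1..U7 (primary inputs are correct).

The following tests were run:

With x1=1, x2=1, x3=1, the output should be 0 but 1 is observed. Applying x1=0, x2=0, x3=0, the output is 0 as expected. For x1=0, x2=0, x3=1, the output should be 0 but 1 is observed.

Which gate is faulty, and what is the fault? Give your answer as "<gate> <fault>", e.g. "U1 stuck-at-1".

Fault-free values for test 1 (x1=1, x2=1, x3=1): U1=0, U2=0, U3=0, U4=0, U5=1, U6=0, U7=0, giving Y=0. Observed 1.
Test 1: faults giving observed 1 are {U1 stuck-at-1, U2 stuck-at-1, U3 stuck-at-1, U4 stuck-at-1, U6 stuck-at-1, U7 stuck-at-1}.
Test 2 (x1=0, x2=0, x3=0): fault-free U1=1, U2=0, U3=0, U4=0, U5=1, U6=0, U7=0 → 0; observed 0. Eliminates U4 stuck-at-1, U6 stuck-at-1, U7 stuck-at-1.
Test 3 (x1=0, x2=0, x3=1): fault-free U1=1, U2=1, U3=0, U4=0, U5=1, U6=0, U7=0 → 0; observed 1. Eliminates U1 stuck-at-1, U2 stuck-at-1.
Only U3 stuck-at-1 is consistent with every test.

U3 stuck-at-1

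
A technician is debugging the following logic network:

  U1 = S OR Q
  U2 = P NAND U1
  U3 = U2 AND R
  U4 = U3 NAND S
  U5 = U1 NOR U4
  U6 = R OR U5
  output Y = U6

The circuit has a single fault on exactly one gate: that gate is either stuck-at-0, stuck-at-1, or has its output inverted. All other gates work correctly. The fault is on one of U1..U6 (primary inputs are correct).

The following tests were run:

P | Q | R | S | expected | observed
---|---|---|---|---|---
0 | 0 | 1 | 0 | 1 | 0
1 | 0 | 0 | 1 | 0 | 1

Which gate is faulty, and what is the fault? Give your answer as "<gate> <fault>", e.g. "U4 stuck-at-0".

Fault-free values for test 1 (P=0, Q=0, R=1, S=0): U1=0, U2=1, U3=1, U4=1, U5=0, U6=1, giving Y=1. Observed 0.
Test 1: faults giving observed 0 are {U6 stuck-at-0, U6 inverted output}.
Test 2 (P=1, Q=0, R=0, S=1): fault-free U1=1, U2=0, U3=0, U4=1, U5=0, U6=0 → 0; observed 1. Eliminates U6 stuck-at-0.
Only U6 inverted output is consistent with every test.

U6 inverted output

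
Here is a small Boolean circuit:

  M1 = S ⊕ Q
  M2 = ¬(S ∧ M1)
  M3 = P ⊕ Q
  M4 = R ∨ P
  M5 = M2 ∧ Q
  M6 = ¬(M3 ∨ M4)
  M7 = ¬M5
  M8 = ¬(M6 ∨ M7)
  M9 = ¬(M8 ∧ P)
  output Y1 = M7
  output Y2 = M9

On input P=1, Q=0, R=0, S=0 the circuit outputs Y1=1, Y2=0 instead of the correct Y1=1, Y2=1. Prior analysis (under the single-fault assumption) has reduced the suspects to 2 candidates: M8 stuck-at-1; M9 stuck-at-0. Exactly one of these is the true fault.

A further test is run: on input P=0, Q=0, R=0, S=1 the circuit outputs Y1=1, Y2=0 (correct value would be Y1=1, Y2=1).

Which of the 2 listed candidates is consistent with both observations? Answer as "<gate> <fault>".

Evaluate each candidate on input P=0, Q=0, R=0, S=1:
  M8 stuck-at-1: M1=1, M2=0, M3=0, M4=0, M5=0, M6=1, M7=1, M8=1 [stuck-at-1], M9=1 → Y1=1, Y2=1 — eliminated
  M9 stuck-at-0: M1=1, M2=0, M3=0, M4=0, M5=0, M6=1, M7=1, M8=0, M9=0 [stuck-at-0] → Y1=1, Y2=0 — matches
Only M9 stuck-at-0 reproduces the observed Y1=1, Y2=0.

M9 stuck-at-0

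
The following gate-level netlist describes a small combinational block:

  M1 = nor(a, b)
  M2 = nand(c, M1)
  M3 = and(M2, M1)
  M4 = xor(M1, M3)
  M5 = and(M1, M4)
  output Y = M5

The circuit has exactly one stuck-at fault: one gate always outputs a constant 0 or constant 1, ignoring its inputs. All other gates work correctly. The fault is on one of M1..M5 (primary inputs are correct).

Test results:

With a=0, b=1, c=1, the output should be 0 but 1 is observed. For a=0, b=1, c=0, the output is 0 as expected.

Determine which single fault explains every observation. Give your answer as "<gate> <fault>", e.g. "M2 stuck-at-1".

Fault-free values for test 1 (a=0, b=1, c=1): M1=0, M2=1, M3=0, M4=0, M5=0, giving Y=0. Observed 1.
Test 1: faults giving observed 1 are {M1 stuck-at-1, M5 stuck-at-1}.
Test 2 (a=0, b=1, c=0): fault-free M1=0, M2=1, M3=0, M4=0, M5=0 → 0; observed 0. Eliminates M5 stuck-at-1.
Only M1 stuck-at-1 is consistent with every test.

M1 stuck-at-1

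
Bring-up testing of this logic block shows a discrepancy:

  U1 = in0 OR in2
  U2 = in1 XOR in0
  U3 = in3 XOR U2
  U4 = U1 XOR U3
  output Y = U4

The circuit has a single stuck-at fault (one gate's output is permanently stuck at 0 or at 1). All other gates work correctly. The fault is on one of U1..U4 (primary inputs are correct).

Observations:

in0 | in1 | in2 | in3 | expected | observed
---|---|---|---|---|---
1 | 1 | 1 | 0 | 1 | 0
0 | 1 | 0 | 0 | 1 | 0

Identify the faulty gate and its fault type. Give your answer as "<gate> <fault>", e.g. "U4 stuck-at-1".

Fault-free values for test 1 (in0=1, in1=1, in2=1, in3=0): U1=1, U2=0, U3=0, U4=1, giving Y=1. Observed 0.
Test 1: faults giving observed 0 are {U1 stuck-at-0, U2 stuck-at-1, U3 stuck-at-1, U4 stuck-at-0}.
Test 2 (in0=0, in1=1, in2=0, in3=0): fault-free U1=0, U2=1, U3=1, U4=1 → 1; observed 0. Eliminates U1 stuck-at-0, U2 stuck-at-1, U3 stuck-at-1.
Only U4 stuck-at-0 is consistent with every test.

U4 stuck-at-0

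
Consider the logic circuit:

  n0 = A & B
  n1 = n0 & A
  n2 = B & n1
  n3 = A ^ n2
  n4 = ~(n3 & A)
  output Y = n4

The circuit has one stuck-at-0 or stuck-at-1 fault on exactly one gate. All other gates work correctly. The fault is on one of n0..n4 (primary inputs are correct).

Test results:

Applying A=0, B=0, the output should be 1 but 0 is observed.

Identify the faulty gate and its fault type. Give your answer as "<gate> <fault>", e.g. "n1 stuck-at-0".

Fault-free values for test 1 (A=0, B=0): n0=0, n1=0, n2=0, n3=0, n4=1, giving Y=1. Observed 0.
Test 1: faults giving observed 0 are {n4 stuck-at-0}.
Only n4 stuck-at-0 is consistent with every test.

n4 stuck-at-0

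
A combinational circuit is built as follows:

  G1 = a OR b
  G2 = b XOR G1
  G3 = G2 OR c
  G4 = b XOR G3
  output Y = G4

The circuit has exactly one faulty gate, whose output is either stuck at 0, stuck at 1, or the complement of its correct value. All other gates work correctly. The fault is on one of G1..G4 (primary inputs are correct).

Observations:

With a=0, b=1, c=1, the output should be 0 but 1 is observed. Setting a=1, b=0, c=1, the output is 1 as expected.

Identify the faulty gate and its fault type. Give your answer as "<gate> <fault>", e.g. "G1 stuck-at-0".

Fault-free values for test 1 (a=0, b=1, c=1): G1=1, G2=0, G3=1, G4=0, giving Y=0. Observed 1.
Test 1: faults giving observed 1 are {G3 stuck-at-0, G3 inverted output, G4 stuck-at-1, G4 inverted output}.
Test 2 (a=1, b=0, c=1): fault-free G1=1, G2=1, G3=1, G4=1 → 1; observed 1. Eliminates G3 stuck-at-0, G3 inverted output, G4 inverted output.
Only G4 stuck-at-1 is consistent with every test.

G4 stuck-at-1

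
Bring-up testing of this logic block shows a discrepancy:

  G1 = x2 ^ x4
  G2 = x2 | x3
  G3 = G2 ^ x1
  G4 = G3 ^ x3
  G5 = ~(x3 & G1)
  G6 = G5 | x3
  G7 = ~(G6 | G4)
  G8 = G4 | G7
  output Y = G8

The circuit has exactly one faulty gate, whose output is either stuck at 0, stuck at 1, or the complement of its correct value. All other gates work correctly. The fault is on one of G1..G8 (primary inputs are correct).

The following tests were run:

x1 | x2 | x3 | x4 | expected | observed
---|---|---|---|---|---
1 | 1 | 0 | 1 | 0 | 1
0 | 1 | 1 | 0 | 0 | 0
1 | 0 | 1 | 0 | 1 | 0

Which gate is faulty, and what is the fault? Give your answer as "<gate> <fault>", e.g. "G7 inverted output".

G3 stuck-at-1

Fault-free values for test 1 (x1=1, x2=1, x3=0, x4=1): G1=0, G2=1, G3=0, G4=0, G5=1, G6=1, G7=0, G8=0, giving Y=0. Observed 1.
Test 1: faults giving observed 1 are {G2 stuck-at-0, G2 inverted output, G3 stuck-at-1, G3 inverted output, G4 stuck-at-1, G4 inverted output, G5 stuck-at-0, G5 inverted output, G6 stuck-at-0, G6 inverted output, G7 stuck-at-1, G7 inverted output, G8 stuck-at-1, G8 inverted output}.
Test 2 (x1=0, x2=1, x3=1, x4=0): fault-free G1=1, G2=1, G3=1, G4=0, G5=0, G6=1, G7=0, G8=0 → 0; observed 0. Eliminates G2 stuck-at-0, G2 inverted output, G3 inverted output, G4 stuck-at-1, G4 inverted output, G6 stuck-at-0, G6 inverted output, G7 stuck-at-1, G7 inverted output, G8 stuck-at-1, G8 inverted output.
Test 3 (x1=1, x2=0, x3=1, x4=0): fault-free G1=0, G2=1, G3=0, G4=1, G5=1, G6=1, G7=0, G8=1 → 1; observed 0. Eliminates G5 stuck-at-0, G5 inverted output.
Only G3 stuck-at-1 is consistent with every test.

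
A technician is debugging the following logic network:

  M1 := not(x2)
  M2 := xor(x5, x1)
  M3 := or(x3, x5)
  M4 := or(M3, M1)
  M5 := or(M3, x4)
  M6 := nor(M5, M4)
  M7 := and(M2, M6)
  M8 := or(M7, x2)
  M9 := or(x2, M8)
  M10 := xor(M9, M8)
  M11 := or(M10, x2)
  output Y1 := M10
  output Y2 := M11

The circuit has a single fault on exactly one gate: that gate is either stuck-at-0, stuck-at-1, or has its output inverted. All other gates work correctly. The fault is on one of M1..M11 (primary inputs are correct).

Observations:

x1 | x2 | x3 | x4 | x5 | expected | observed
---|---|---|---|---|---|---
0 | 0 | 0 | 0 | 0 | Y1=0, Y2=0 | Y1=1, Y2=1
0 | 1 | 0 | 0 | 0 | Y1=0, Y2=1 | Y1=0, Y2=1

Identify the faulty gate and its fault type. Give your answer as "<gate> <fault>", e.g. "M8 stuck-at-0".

M9 stuck-at-1

Fault-free values for test 1 (x1=0, x2=0, x3=0, x4=0, x5=0): M1=1, M2=0, M3=0, M4=1, M5=0, M6=0, M7=0, M8=0, M9=0, M10=0, M11=0, giving Y1=0, Y2=0. Observed Y1=1, Y2=1.
Test 1: faults giving observed Y1=1, Y2=1 are {M9 stuck-at-1, M9 inverted output, M10 stuck-at-1, M10 inverted output}.
Test 2 (x1=0, x2=1, x3=0, x4=0, x5=0): fault-free M1=0, M2=0, M3=0, M4=0, M5=0, M6=1, M7=0, M8=1, M9=1, M10=0, M11=1 → Y1=0, Y2=1; observed Y1=0, Y2=1. Eliminates M9 inverted output, M10 stuck-at-1, M10 inverted output.
Only M9 stuck-at-1 is consistent with every test.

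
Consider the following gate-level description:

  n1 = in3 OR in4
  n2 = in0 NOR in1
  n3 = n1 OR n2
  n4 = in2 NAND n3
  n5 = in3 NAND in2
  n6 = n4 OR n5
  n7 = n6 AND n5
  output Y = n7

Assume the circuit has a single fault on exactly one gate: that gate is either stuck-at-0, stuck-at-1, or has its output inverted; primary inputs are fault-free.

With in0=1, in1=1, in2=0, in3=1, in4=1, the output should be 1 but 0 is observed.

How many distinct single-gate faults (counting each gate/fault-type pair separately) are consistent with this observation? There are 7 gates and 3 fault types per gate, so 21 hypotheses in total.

6

Fault-free: n1=1, n2=0, n3=1, n4=1, n5=1, n6=1, n7=1 → 1. Observed 0.
  n1: none of the 3 fault types match ✗
  n2: none of the 3 fault types match ✗
  n3: none of the 3 fault types match ✗
  n4: none of the 3 fault types match ✗
  n5: stuck-at-0, inverted output ✓; others ✗
  n6: stuck-at-0, inverted output ✓; others ✗
  n7: stuck-at-0, inverted output ✓; others ✗
Consistent faults: {n5 stuck-at-0, n5 inverted output, n6 stuck-at-0, n6 inverted output, n7 stuck-at-0, n7 inverted output} — 6 in all.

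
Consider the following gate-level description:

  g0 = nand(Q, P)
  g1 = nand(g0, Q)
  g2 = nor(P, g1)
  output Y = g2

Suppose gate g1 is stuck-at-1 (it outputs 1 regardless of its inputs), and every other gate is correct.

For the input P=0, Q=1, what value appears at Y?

0

Propagate with g1 forced: g0=1, g1=1 [stuck-at-1], g2=0.
So Y = 0. (Without the fault it would be 1.)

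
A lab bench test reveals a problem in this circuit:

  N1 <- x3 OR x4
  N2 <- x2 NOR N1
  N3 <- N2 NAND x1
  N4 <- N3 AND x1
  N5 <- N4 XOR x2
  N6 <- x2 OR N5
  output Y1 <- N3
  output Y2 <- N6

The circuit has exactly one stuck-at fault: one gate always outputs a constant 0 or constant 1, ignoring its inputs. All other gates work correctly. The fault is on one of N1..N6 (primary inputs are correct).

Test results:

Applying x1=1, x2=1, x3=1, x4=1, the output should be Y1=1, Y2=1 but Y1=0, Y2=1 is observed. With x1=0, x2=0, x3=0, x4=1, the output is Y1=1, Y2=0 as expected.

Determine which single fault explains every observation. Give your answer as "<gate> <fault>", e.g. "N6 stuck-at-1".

Fault-free values for test 1 (x1=1, x2=1, x3=1, x4=1): N1=1, N2=0, N3=1, N4=1, N5=0, N6=1, giving Y1=1, Y2=1. Observed Y1=0, Y2=1.
Test 1: faults giving observed Y1=0, Y2=1 are {N2 stuck-at-1, N3 stuck-at-0}.
Test 2 (x1=0, x2=0, x3=0, x4=1): fault-free N1=1, N2=0, N3=1, N4=0, N5=0, N6=0 → Y1=1, Y2=0; observed Y1=1, Y2=0. Eliminates N3 stuck-at-0.
Only N2 stuck-at-1 is consistent with every test.

N2 stuck-at-1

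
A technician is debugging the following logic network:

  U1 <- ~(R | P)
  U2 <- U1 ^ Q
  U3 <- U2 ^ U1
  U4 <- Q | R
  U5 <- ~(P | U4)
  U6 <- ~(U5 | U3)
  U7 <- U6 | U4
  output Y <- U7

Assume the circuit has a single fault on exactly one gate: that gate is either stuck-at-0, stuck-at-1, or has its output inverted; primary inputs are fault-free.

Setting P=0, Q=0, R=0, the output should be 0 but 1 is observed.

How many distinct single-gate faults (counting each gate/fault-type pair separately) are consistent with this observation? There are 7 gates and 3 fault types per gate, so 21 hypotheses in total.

8

Fault-free: U1=1, U2=1, U3=0, U4=0, U5=1, U6=0, U7=0 → 0. Observed 1.
  U1: none of the 3 fault types match ✗
  U2: none of the 3 fault types match ✗
  U3: none of the 3 fault types match ✗
  U4: stuck-at-1, inverted output ✓; others ✗
  U5: stuck-at-0, inverted output ✓; others ✗
  U6: stuck-at-1, inverted output ✓; others ✗
  U7: stuck-at-1, inverted output ✓; others ✗
Consistent faults: {U4 stuck-at-1, U4 inverted output, U5 stuck-at-0, U5 inverted output, U6 stuck-at-1, U6 inverted output, U7 stuck-at-1, U7 inverted output} — 8 in all.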